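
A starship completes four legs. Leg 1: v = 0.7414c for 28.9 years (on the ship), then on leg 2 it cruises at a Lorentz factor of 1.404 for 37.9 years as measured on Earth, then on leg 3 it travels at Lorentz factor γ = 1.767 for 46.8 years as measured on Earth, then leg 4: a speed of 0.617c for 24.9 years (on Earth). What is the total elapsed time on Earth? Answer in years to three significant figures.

Δt = 153 years

Leg 1: γ = 1/√(1 − 0.7414²) = 1/√0.4503 = 1.490; Δt_1 = 1.490 × 28.9 = 43.07 years.
Leg 2: 37.9 years is already measured on Earth.
Leg 3: 46.8 years is already measured on Earth.
Leg 4: 24.9 years is already measured on Earth.
Total: 43.07 + 37.90 + 46.80 + 24.90 years.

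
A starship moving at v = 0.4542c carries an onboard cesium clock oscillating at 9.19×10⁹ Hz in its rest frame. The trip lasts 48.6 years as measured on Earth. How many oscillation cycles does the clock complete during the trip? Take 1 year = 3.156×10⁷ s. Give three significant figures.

γ = 1/√(1 − 0.4542²) = 1/√0.7937 = 1.122
The oscillator's own cycle count is N = f × τ where τ is the proper time on the ship. τ = Δt/γ = 48.6/1.122 = 43.30 years = 1.366×10⁹ s.
N = 9.19×10⁹ × 1.366×10⁹ = 1.256×10¹⁹.

N = 1.26×10¹⁹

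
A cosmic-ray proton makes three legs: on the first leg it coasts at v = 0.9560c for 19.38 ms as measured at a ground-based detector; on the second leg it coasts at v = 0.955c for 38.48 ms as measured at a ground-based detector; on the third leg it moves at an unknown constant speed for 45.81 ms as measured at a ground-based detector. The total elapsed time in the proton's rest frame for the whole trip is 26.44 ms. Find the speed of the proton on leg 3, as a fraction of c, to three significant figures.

Leg 1: γ = 1/√(1 − 0.9560²) = 1/√0.08606 = 3.409; τ_1 = 19.38/3.409 = 5.685 ms.
Leg 2: γ = 1/√(1 − 0.955²) = 1/√0.08798 = 3.371; τ_2 = 38.48/3.371 = 11.41 ms.
Leg 3: speed unknown; τ_3 = 45.81/γ_3.
Total proper time: 5.685 + 11.41 + τ_3 = 26.44, so τ_3 = 26.44 − 17.10 = 9.341 ms.
γ_3 = 45.81/9.341 = 4.904; β = √(1 − 1/γ²) = √0.9584.

β = 0.979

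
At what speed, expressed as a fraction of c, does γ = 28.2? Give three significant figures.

β = √(1 − 1/γ²) = √(1 − 1/28.2²) = √(1 − 0.001257) = √0.9987

β = 0.999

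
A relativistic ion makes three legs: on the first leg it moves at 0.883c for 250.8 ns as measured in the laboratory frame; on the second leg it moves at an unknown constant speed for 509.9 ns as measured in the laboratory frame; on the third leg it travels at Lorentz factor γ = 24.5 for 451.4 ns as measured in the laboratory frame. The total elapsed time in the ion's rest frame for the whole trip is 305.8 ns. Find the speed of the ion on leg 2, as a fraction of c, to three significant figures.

β = 0.943

Leg 1: γ = 1/√(1 − 0.883²) = 1/√0.2203 = 2.131; τ_1 = 250.8/2.131 = 117.7 ns.
Leg 2: speed unknown; τ_2 = 509.9/γ_2.
Leg 3: γ = 24.5; τ_3 = 451.4/24.50 = 18.42 ns.
Total proper time: 117.7 + τ_2 + 18.42 = 305.8, so τ_2 = 305.8 − 136.1 = 169.7 ns.
γ_2 = 509.9/169.7 = 3.005; β = √(1 − 1/γ²) = √0.8893.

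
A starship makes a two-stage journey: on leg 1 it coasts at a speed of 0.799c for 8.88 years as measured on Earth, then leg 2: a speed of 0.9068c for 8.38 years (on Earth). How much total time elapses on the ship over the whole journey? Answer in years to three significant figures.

τ = 8.87 years

Leg 1: γ = 1/√(1 − 0.799²) = 1/√0.3616 = 1.663; τ_1 = 8.88/1.663 = 5.340 years.
Leg 2: γ = 1/√(1 − 0.9068²) = 1/√0.1777 = 2.372; τ_2 = 8.38/2.372 = 3.533 years.
Total: 5.340 + 3.533 years.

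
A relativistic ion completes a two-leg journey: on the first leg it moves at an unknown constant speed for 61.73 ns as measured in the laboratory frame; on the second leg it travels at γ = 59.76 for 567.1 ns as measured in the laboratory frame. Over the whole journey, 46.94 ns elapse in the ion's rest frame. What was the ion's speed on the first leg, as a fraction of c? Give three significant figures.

Leg 1: speed unknown; τ_1 = 61.73/γ_1.
Leg 2: γ = 59.76; τ_2 = 567.1/59.76 = 9.490 ns.
Total proper time: τ_1 + 9.490 = 46.94, so τ_1 = 46.94 − 9.490 = 37.45 ns.
γ_1 = 61.73/37.45 = 1.648; β = √(1 − 1/γ²) = √0.6319.

β = 0.795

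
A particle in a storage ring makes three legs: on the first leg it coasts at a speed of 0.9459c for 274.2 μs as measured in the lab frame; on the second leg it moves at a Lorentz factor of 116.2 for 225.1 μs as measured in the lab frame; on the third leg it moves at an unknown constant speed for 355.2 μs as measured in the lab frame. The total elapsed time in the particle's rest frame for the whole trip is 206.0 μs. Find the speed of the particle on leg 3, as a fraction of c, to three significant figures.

β = 0.946

Leg 1: γ = 1/√(1 − 0.9459²) = 1/√0.1053 = 3.082; τ_1 = 274.2/3.082 = 88.97 μs.
Leg 2: γ = 116.2; τ_2 = 225.1/116.2 = 1.937 μs.
Leg 3: speed unknown; τ_3 = 355.2/γ_3.
Total proper time: 88.97 + 1.937 + τ_3 = 206.0, so τ_3 = 206.0 − 90.90 = 115.1 μs.
γ_3 = 355.2/115.1 = 3.086; β = √(1 − 1/γ²) = √0.8950.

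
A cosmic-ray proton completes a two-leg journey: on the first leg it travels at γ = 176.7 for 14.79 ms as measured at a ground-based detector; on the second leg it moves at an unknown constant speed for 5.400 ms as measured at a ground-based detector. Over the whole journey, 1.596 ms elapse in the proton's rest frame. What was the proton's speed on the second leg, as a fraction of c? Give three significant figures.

Leg 1: γ = 176.7; τ_1 = 14.79/176.7 = 0.08370 ms.
Leg 2: speed unknown; τ_2 = 5.400/γ_2.
Total proper time: 0.08370 + τ_2 = 1.596, so τ_2 = 1.596 − 0.08370 = 1.512 ms.
γ_2 = 5.400/1.512 = 3.571; β = √(1 − 1/γ²) = √0.9216.

β = 0.960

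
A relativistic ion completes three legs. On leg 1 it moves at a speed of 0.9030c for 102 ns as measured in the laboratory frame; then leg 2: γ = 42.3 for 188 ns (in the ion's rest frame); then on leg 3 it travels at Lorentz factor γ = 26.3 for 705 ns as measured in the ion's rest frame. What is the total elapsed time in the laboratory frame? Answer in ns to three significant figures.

Leg 1: 102 ns is already measured in the laboratory frame.
Leg 2: γ = 42.3; Δt_2 = 42.30 × 188 = 7952 ns.
Leg 3: γ = 26.3; Δt_3 = 26.30 × 705 = 1.854×10⁴ ns.
Total: 102.0 + 7952 + 1.854×10⁴ ns.

Δt = 2.66×10⁴ ns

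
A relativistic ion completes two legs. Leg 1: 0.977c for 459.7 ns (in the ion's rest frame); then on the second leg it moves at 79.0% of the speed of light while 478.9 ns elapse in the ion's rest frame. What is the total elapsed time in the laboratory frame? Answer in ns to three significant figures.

Δt = 2940 ns

Leg 1: γ = 1/√(1 − 0.977²) = 1/√0.04547 = 4.690; Δt_1 = 4.690 × 459.7 = 2156 ns.
Leg 2: β = 0.790; γ = 1/√(1 − 0.790²) = 1/√0.3759 = 1.631; Δt_2 = 1.631 × 478.9 = 781.1 ns.
Total: 2156 + 781.1 ns.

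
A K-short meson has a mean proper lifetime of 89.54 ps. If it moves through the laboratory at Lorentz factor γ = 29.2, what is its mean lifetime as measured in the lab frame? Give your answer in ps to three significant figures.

Δt = 2610 ps

γ = 29.2
The rest-frame lifetime is the proper time; the lab measures the dilated interval Δt = γτ₀ = 29.20 × 89.54 ps.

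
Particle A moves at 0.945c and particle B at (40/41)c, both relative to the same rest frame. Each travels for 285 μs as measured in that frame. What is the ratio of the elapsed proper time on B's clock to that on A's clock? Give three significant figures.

τ_B/τ_A = 0.671

A: γ = 1/√(1 − 0.945²) = 1/√0.1070 = 3.057. B: γ = 1/√(1 − (40/41)²) = 41/9 ≈ 4.556.
τ_A/τ_B = γ_B/γ_A = 4.556/3.057 = 1.490, so τ_B/τ_A = 0.6711.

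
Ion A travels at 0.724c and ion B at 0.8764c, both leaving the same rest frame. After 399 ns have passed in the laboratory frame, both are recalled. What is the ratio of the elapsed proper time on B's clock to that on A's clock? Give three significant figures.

τ_B/τ_A = 0.698

A: γ = 1/√(1 − 0.724²) = 1/√0.4758 = 1.450. B: γ = 1/√(1 − 0.8764²) = 1/√0.2319 = 2.076.
τ_A/τ_B = γ_B/γ_A = 2.076/1.450 = 1.432, so τ_B/τ_A = 0.6982.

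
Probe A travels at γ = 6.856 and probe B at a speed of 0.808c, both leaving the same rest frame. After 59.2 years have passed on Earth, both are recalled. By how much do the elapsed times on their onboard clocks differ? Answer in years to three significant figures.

A: γ = 6.856; τ_A = 59.2/6.856 = 8.635 years.
B: γ = 1/√(1 − 0.808²) = 1/√0.3471 = 1.697; τ_B = 59.2/1.697 = 34.88 years.

|τ_A − τ_B| = 26.2 years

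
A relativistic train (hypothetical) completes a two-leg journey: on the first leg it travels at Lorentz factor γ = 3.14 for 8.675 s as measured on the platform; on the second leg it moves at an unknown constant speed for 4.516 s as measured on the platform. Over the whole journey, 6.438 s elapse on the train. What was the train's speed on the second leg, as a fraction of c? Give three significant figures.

β = 0.581

Leg 1: γ = 3.14; τ_1 = 8.675/3.140 = 2.763 s.
Leg 2: speed unknown; τ_2 = 4.516/γ_2.
Total proper time: 2.763 + τ_2 = 6.438, so τ_2 = 6.438 − 2.763 = 3.675 s.
γ_2 = 4.516/3.675 = 1.229; β = √(1 − 1/γ²) = √0.3377.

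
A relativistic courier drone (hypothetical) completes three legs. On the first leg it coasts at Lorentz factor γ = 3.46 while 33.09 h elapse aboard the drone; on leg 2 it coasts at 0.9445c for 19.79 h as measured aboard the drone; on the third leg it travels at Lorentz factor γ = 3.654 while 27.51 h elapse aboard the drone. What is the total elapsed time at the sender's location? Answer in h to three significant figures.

Δt = 275 h

Leg 1: γ = 3.46; Δt_1 = 3.460 × 33.09 = 114.5 h.
Leg 2: γ = 1/√(1 − 0.9445²) = 1/√0.1079 = 3.044; Δt_2 = 3.044 × 19.79 = 60.24 h.
Leg 3: γ = 3.654; Δt_3 = 3.654 × 27.51 = 100.5 h.
Total: 114.5 + 60.24 + 100.5 h.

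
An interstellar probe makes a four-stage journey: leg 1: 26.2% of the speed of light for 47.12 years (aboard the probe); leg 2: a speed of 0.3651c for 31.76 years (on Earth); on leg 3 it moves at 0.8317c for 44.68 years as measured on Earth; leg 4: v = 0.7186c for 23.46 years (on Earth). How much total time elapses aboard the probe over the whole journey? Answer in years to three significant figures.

Leg 1: 47.12 years is already measured aboard the probe.
Leg 2: γ = 1/√(1 − 0.3651²) = 1/√0.8667 = 1.074; τ_2 = 31.76/1.074 = 29.57 years.
Leg 3: γ = 1/√(1 − 0.8317²) = 1/√0.3083 = 1.801; τ_3 = 44.68/1.801 = 24.81 years.
Leg 4: γ = 1/√(1 − 0.7186²) = 1/√0.4836 = 1.438; τ_4 = 23.46/1.438 = 16.31 years.
Total: 47.12 + 29.57 + 24.81 + 16.31 years.

τ = 118 years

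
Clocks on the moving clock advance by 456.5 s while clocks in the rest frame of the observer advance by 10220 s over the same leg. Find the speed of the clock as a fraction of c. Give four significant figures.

The proper time is measured on the moving clock (both events occur at the clock's location); Δt is measured in the rest frame of the observer. γ = Δt/τ = 10220/456.5 = 22.39.
β = √(1 − 1/γ²) = √(1 − 0.001995) = √0.9980

v = 0.9990c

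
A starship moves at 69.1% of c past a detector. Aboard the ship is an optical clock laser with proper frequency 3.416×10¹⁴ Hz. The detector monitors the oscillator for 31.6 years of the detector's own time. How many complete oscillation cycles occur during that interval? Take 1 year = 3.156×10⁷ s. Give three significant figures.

β = 0.691; γ = 1/√(1 − 0.691²) = 1/√0.5225 = 1.383
During 31.6 years of lab time, the oscillator's proper time advances by τ = Δt/γ = 31.6/1.383 = 22.84 years = 7.209×10⁸ s.
N = f × τ = 3.416×10¹⁴ × 7.209×10⁸ = 2.463×10²³.

N = 2.46×10²³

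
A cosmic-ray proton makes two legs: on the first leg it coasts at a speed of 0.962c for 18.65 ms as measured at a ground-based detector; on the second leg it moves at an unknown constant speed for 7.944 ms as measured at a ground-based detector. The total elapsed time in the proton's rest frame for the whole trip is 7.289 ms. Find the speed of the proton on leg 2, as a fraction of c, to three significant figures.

β = 0.961

Leg 1: γ = 1/√(1 − 0.962²) = 1/√0.07456 = 3.662; τ_1 = 18.65/3.662 = 5.092 ms.
Leg 2: speed unknown; τ_2 = 7.944/γ_2.
Total proper time: 5.092 + τ_2 = 7.289, so τ_2 = 7.289 − 5.092 = 2.197 ms.
γ_2 = 7.944/2.197 = 3.616; β = √(1 − 1/γ²) = √0.9235.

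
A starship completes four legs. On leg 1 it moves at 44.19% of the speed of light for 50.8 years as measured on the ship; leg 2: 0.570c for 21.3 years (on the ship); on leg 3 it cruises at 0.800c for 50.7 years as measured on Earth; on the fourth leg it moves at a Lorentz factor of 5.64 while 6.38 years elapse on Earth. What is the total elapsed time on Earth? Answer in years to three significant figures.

Δt = 140 years

Leg 1: β = 0.4419; γ = 1/√(1 − 0.4419²) = 1/√0.8047 = 1.115; Δt_1 = 1.115 × 50.8 = 56.63 years.
Leg 2: γ = 1/√(1 − 0.570²) = 1/√0.6751 = 1.217; Δt_2 = 1.217 × 21.3 = 25.92 years.
Leg 3: 50.7 years is already measured on Earth.
Leg 4: 6.38 years is already measured on Earth.
Total: 56.63 + 25.92 + 50.70 + 6.380 years.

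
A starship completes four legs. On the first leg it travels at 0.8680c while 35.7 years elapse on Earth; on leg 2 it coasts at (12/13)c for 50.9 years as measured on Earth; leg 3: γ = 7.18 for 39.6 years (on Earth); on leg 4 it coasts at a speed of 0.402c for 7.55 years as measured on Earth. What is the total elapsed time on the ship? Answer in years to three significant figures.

τ = 49.7 years

Leg 1: γ = 1/√(1 − 0.8680²) = 1/√0.2466 = 2.014; τ_1 = 35.7/2.014 = 17.73 years.
Leg 2: γ = 1/√(1 − (12/13)²) = 13/5 = 2.600; τ_2 = 50.9/2.600 = 19.58 years.
Leg 3: γ = 7.18; τ_3 = 39.6/7.180 = 5.515 years.
Leg 4: γ = 1/√(1 − 0.402²) = 1/√0.8384 = 1.092; τ_4 = 7.55/1.092 = 6.913 years.
Total: 17.73 + 19.58 + 5.515 + 6.913 years.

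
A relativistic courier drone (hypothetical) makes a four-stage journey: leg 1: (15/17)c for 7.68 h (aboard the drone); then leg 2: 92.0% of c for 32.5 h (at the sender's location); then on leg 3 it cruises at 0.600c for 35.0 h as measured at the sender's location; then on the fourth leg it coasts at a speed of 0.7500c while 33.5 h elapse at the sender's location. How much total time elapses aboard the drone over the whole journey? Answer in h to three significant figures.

Leg 1: 7.68 h is already measured aboard the drone.
Leg 2: β = 0.920; γ = 1/√(1 − 0.920²) = 1/√0.1536 = 2.552; τ_2 = 32.5/2.552 = 12.74 h.
Leg 3: γ = 1/√(1 − 0.600²) = 5/4 = 1.250; τ_3 = 35.0/1.250 = 28.00 h.
Leg 4: γ = 1/√(1 − 0.7500²) = 1/√0.4375 = 1.512; τ_4 = 33.5/1.512 = 22.16 h.
Total: 7.680 + 12.74 + 28.00 + 22.16 h.

τ = 70.6 h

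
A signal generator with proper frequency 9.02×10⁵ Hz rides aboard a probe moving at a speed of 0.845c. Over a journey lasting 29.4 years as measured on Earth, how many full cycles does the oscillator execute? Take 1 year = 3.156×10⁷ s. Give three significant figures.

γ = 1/√(1 − 0.845²) = 1/√0.2860 = 1.870
The oscillator's own cycle count is N = f × τ where τ is the proper time aboard the probe. τ = Δt/γ = 29.4/1.870 = 15.72 years = 4.962×10⁸ s.
N = 9.02×10⁵ × 4.962×10⁸ = 4.476×10¹⁴.

N = 4.48×10¹⁴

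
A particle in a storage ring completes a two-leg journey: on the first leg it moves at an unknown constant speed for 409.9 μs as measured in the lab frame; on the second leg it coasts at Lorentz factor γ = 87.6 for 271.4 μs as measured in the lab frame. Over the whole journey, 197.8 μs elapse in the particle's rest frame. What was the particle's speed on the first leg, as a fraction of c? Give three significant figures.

β = 0.880

Leg 1: speed unknown; τ_1 = 409.9/γ_1.
Leg 2: γ = 87.6; τ_2 = 271.4/87.60 = 3.098 μs.
Total proper time: τ_1 + 3.098 = 197.8, so τ_1 = 197.8 − 3.098 = 194.7 μs.
γ_1 = 409.9/194.7 = 2.105; β = √(1 − 1/γ²) = √0.7744.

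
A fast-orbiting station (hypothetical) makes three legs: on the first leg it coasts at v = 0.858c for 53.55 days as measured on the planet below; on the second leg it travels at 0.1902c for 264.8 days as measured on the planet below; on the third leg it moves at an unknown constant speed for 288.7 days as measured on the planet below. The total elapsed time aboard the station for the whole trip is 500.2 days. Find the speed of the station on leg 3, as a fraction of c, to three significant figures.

Leg 1: γ = 1/√(1 − 0.858²) = 1/√0.2638 = 1.947; τ_1 = 53.55/1.947 = 27.51 days.
Leg 2: γ = 1/√(1 − 0.1902²) = 1/√0.9638 = 1.019; τ_2 = 264.8/1.019 = 260.0 days.
Leg 3: speed unknown; τ_3 = 288.7/γ_3.
Total proper time: 27.51 + 260.0 + τ_3 = 500.2, so τ_3 = 500.2 − 287.5 = 212.7 days.
γ_3 = 288.7/212.7 = 1.357; β = √(1 − 1/γ²) = √0.4571.

β = 0.676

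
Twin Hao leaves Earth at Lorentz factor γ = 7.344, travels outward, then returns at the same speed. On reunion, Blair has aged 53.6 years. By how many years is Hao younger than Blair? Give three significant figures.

Δt − τ = 46.3 years

γ = 7.344
Hao's elapsed proper time: τ = 53.6/7.344 = 7.298 years.
Age gap = Δt − τ = 53.6 − 7.298 years.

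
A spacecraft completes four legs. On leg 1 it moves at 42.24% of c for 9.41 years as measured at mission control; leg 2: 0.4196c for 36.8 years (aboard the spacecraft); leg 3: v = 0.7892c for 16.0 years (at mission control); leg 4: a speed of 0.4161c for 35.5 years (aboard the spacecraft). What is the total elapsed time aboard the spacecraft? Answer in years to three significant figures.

Leg 1: β = 0.4224; γ = 1/√(1 − 0.4224²) = 1/√0.8216 = 1.103; τ_1 = 9.41/1.103 = 8.529 years.
Leg 2: 36.8 years is already measured aboard the spacecraft.
Leg 3: γ = 1/√(1 − 0.7892²) = 1/√0.3772 = 1.628; τ_3 = 16.0/1.628 = 9.826 years.
Leg 4: 35.5 years is already measured aboard the spacecraft.
Total: 8.529 + 36.80 + 9.826 + 35.50 years.

τ = 90.7 years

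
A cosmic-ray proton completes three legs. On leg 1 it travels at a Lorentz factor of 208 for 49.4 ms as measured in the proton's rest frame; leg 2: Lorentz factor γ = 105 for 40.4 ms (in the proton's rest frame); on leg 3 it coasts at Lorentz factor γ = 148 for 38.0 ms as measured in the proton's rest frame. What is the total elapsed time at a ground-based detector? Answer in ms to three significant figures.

Δt = 2.01×10⁴ ms

Leg 1: γ = 208; Δt_1 = 208.0 × 49.4 = 1.028×10⁴ ms.
Leg 2: γ = 105; Δt_2 = 105.0 × 40.4 = 4242 ms.
Leg 3: γ = 148; Δt_3 = 148.0 × 38.0 = 5624 ms.
Total: 1.028×10⁴ + 4242 + 5624 ms.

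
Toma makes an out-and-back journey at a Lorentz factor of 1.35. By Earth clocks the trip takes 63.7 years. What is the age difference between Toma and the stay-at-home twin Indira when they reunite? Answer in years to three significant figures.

γ = 1.35
Toma's elapsed proper time: τ = 63.7/1.350 = 47.19 years.
Age gap = Δt − τ = 63.7 − 47.19 years.

Δt − τ = 16.5 years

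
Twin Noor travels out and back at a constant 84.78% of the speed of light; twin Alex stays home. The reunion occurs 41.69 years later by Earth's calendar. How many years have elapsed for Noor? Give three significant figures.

β = 0.8478; γ = 1/√(1 − 0.8478²) = 1/√0.2812 = 1.886
Noor's clock measures proper time along the trip: τ = Δt/γ = 41.69/1.886 years.

τ = 22.1 years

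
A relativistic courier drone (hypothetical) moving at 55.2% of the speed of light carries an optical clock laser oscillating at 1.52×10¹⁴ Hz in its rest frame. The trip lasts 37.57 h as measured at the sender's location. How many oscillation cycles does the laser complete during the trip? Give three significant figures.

N = 1.71×10¹⁹

β = 0.552; γ = 1/√(1 − 0.552²) = 1/√0.6953 = 1.199
The oscillator's own cycle count is N = f × τ where τ is the proper time aboard the drone. τ = Δt/γ = 37.57/1.199 = 31.33 h = 1.128×10⁵ s.
N = 1.52×10¹⁴ × 1.128×10⁵ = 1.714×10¹⁹.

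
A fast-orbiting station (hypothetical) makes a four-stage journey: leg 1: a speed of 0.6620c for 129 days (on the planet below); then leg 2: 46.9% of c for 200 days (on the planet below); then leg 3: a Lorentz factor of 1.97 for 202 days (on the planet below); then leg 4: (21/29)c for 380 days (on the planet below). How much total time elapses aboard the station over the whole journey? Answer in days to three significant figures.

τ = 638 days

Leg 1: γ = 1/√(1 − 0.6620²) = 1/√0.5618 = 1.334; τ_1 = 129/1.334 = 96.69 days.
Leg 2: β = 0.469; γ = 1/√(1 − 0.469²) = 1/√0.7800 = 1.132; τ_2 = 200/1.132 = 176.6 days.
Leg 3: γ = 1.97; τ_3 = 202/1.970 = 102.5 days.
Leg 4: γ = 1/√(1 − (21/29)²) = 29/20 = 1.450; τ_4 = 380/1.450 = 262.1 days.
Total: 96.69 + 176.6 + 102.5 + 262.1 days.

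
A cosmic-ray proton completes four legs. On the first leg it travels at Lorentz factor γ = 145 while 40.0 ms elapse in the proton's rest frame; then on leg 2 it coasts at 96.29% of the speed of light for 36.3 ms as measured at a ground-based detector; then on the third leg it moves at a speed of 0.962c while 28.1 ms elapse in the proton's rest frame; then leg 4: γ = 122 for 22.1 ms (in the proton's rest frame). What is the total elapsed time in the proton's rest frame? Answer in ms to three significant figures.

Leg 1: 40.0 ms is already measured in the proton's rest frame.
Leg 2: β = 0.9629; γ = 1/√(1 − 0.9629²) = 1/√0.07282 = 3.706; τ_2 = 36.3/3.706 = 9.796 ms.
Leg 3: 28.1 ms is already measured in the proton's rest frame.
Leg 4: 22.1 ms is already measured in the proton's rest frame.
Total: 40.00 + 9.796 + 28.10 + 22.10 ms.

τ = 100 ms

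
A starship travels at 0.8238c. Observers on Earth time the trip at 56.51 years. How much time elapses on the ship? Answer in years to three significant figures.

γ = 1/√(1 − 0.8238²) = 1/√0.3214 = 1.764
The interval measured on Earth is the dilated one; the clock on the ship measures the proper time τ = Δt/γ = 56.51/1.764 years.

τ = 32.0 years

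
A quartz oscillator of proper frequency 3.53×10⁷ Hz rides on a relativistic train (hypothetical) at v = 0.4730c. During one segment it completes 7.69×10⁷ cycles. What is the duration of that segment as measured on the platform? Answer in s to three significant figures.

Δt = 2.47 s

γ = 1/√(1 − 0.4730²) = 1/√0.7763 = 1.135
Proper time for N cycles: τ = N/f = 7.69×10⁷/(3.53×10⁷) = 2.178×10⁰ s = 2.178 s.
Lab-frame duration Δt = γτ = 1.135 × 2.178 = 2.473 s.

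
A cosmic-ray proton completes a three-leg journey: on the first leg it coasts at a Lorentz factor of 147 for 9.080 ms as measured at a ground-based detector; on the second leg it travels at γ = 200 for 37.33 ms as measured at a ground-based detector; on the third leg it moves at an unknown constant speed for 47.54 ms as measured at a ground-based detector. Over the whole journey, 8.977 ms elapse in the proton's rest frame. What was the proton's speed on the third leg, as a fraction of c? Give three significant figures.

Leg 1: γ = 147; τ_1 = 9.080/147.0 = 0.06177 ms.
Leg 2: γ = 200; τ_2 = 37.33/200.0 = 0.1867 ms.
Leg 3: speed unknown; τ_3 = 47.54/γ_3.
Total proper time: 0.06177 + 0.1867 + τ_3 = 8.977, so τ_3 = 8.977 − 0.2484 = 8.729 ms.
γ_3 = 47.54/8.729 = 5.446; β = √(1 − 1/γ²) = √0.9663.

β = 0.983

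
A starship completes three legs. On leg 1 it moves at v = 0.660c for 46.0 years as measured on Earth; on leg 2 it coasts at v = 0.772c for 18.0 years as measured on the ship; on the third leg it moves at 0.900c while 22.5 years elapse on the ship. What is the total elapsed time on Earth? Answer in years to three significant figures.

Leg 1: 46.0 years is already measured on Earth.
Leg 2: γ = 1/√(1 − 0.772²) = 1/√0.4040 = 1.573; Δt_2 = 1.573 × 18.0 = 28.32 years.
Leg 3: γ = 1/√(1 − 0.900²) = 1/√0.1900 = 2.294; Δt_3 = 2.294 × 22.5 = 51.62 years.
Total: 46.00 + 28.32 + 51.62 years.

Δt = 126 years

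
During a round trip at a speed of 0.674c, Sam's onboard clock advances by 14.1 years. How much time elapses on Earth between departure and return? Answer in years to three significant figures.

Δt = 19.1 years

γ = 1/√(1 − 0.674²) = 1/√0.5457 = 1.354
Earth-frame duration is the dilated interval: Δt = γτ = 1.354 × 14.1 years.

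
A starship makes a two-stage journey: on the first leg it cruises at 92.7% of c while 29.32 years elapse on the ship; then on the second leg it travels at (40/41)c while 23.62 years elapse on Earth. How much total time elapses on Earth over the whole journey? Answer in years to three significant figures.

Leg 1: β = 0.927; γ = 1/√(1 − 0.927²) = 1/√0.1407 = 2.666; Δt_1 = 2.666 × 29.32 = 78.17 years.
Leg 2: 23.62 years is already measured on Earth.
Total: 78.17 + 23.62 years.

Δt = 102 years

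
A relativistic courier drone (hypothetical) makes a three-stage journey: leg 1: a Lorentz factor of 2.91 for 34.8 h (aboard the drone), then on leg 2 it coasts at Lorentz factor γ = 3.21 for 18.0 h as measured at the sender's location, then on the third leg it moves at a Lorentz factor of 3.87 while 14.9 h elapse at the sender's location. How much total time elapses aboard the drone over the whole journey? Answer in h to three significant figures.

Leg 1: 34.8 h is already measured aboard the drone.
Leg 2: γ = 3.21; τ_2 = 18.0/3.210 = 5.607 h.
Leg 3: γ = 3.87; τ_3 = 14.9/3.870 = 3.850 h.
Total: 34.80 + 5.607 + 3.850 h.

τ = 44.3 h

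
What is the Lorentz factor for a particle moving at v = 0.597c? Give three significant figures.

γ = 1/√(1 − 0.597²) = 1/√0.6436 = 1.247

γ = 1.25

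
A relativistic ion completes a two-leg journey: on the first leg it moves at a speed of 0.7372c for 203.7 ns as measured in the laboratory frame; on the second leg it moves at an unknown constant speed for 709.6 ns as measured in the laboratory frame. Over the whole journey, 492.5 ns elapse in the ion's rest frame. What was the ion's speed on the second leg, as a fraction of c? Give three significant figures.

β = 0.866

Leg 1: γ = 1/√(1 − 0.7372²) = 1/√0.4565 = 1.480; τ_1 = 203.7/1.480 = 137.6 ns.
Leg 2: speed unknown; τ_2 = 709.6/γ_2.
Total proper time: 137.6 + τ_2 = 492.5, so τ_2 = 492.5 − 137.6 = 354.9 ns.
γ_2 = 709.6/354.9 = 2.000; β = √(1 − 1/γ²) = √0.7499.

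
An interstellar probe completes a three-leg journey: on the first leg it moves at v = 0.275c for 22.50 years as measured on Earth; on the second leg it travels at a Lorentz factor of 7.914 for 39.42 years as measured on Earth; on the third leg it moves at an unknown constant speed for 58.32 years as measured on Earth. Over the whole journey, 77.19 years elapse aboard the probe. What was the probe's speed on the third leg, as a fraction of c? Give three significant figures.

Leg 1: γ = 1/√(1 − 0.275²) = 1/√0.9244 = 1.040; τ_1 = 22.50/1.040 = 21.63 years.
Leg 2: γ = 7.914; τ_2 = 39.42/7.914 = 4.981 years.
Leg 3: speed unknown; τ_3 = 58.32/γ_3.
Total proper time: 21.63 + 4.981 + τ_3 = 77.19, so τ_3 = 77.19 − 26.61 = 50.58 years.
γ_3 = 58.32/50.58 = 1.153; β = √(1 − 1/γ²) = √0.2479.

β = 0.498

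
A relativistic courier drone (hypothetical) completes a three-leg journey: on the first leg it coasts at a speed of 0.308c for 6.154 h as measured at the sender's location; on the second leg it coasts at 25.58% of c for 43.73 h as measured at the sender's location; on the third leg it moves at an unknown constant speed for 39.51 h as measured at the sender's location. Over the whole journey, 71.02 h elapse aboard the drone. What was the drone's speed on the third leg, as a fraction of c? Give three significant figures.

β = 0.815

Leg 1: γ = 1/√(1 − 0.308²) = 1/√0.9051 = 1.051; τ_1 = 6.154/1.051 = 5.855 h.
Leg 2: β = 0.2558; γ = 1/√(1 − 0.2558²) = 1/√0.9346 = 1.034; τ_2 = 43.73/1.034 = 42.28 h.
Leg 3: speed unknown; τ_3 = 39.51/γ_3.
Total proper time: 5.855 + 42.28 + τ_3 = 71.02, so τ_3 = 71.02 − 48.13 = 22.89 h.
γ_3 = 39.51/22.89 = 1.726; β = √(1 − 1/γ²) = √0.6644.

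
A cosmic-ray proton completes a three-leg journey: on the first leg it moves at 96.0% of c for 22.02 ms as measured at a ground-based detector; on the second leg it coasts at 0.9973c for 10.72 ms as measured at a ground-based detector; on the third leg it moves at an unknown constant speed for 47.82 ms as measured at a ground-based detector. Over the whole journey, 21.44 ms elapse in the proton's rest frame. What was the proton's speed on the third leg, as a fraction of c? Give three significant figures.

β = 0.953

Leg 1: β = 0.960; γ = 1/√(1 − 0.960²) = 1/√0.07840 = 3.571; τ_1 = 22.02/3.571 = 6.166 ms.
Leg 2: γ = 1/√(1 − 0.9973²) = 1/√0.005393 = 13.62; τ_2 = 10.72/13.62 = 0.7872 ms.
Leg 3: speed unknown; τ_3 = 47.82/γ_3.
Total proper time: 6.166 + 0.7872 + τ_3 = 21.44, so τ_3 = 21.44 − 6.953 = 14.49 ms.
γ_3 = 47.82/14.49 = 3.301; β = √(1 − 1/γ²) = √0.9082.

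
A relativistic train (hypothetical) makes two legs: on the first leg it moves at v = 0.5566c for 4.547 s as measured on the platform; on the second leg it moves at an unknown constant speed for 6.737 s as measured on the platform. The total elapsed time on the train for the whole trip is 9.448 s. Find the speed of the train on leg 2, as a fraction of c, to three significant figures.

Leg 1: γ = 1/√(1 − 0.5566²) = 1/√0.6902 = 1.204; τ_1 = 4.547/1.204 = 3.778 s.
Leg 2: speed unknown; τ_2 = 6.737/γ_2.
Total proper time: 3.778 + τ_2 = 9.448, so τ_2 = 9.448 − 3.778 = 5.670 s.
γ_2 = 6.737/5.670 = 1.188; β = √(1 − 1/γ²) = √0.2916.

β = 0.540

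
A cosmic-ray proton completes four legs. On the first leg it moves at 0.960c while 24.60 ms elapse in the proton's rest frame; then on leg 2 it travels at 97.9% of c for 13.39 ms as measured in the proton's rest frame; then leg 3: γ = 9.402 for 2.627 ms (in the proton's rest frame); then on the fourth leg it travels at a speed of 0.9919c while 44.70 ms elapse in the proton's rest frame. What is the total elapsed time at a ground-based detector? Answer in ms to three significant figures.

Δt = 530 ms

Leg 1: γ = 1/√(1 − 0.960²) = 1/√0.07840 = 3.571; Δt_1 = 3.571 × 24.60 = 87.86 ms.
Leg 2: β = 0.979; γ = 1/√(1 − 0.979²) = 1/√0.04156 = 4.905; Δt_2 = 4.905 × 13.39 = 65.68 ms.
Leg 3: γ = 9.402; Δt_3 = 9.402 × 2.627 = 24.70 ms.
Leg 4: γ = 1/√(1 − 0.9919²) = 1/√0.01613 = 7.873; Δt_4 = 7.873 × 44.70 = 351.9 ms.
Total: 87.86 + 65.68 + 24.70 + 351.9 ms.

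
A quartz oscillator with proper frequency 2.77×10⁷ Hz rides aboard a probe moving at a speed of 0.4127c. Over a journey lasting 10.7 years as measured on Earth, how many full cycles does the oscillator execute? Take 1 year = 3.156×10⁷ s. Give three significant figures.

N = 8.52×10¹⁵

γ = 1/√(1 − 0.4127²) = 1/√0.8297 = 1.098
The oscillator's own cycle count is N = f × τ where τ is the proper time aboard the probe. τ = Δt/γ = 10.7/1.098 = 9.746 years = 3.076×10⁸ s.
N = 2.77×10⁷ × 3.076×10⁸ = 8.520×10¹⁵.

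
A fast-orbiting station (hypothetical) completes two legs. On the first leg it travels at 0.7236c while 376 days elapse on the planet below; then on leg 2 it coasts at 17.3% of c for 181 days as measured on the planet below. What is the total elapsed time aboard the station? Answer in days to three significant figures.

τ = 438 days

Leg 1: γ = 1/√(1 − 0.7236²) = 1/√0.4764 = 1.449; τ_1 = 376/1.449 = 259.5 days.
Leg 2: β = 0.173; γ = 1/√(1 − 0.173²) = 1/√0.9701 = 1.015; τ_2 = 181/1.015 = 178.3 days.
Total: 259.5 + 178.3 days.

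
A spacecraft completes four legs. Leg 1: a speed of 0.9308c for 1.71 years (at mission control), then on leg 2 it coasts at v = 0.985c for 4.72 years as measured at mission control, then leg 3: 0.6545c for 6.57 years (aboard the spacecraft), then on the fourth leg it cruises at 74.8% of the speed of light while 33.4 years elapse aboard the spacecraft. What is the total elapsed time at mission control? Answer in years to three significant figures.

Leg 1: 1.71 years is already measured at mission control.
Leg 2: 4.72 years is already measured at mission control.
Leg 3: γ = 1/√(1 − 0.6545²) = 1/√0.5716 = 1.323; Δt_3 = 1.323 × 6.57 = 8.690 years.
Leg 4: β = 0.748; γ = 1/√(1 − 0.748²) = 1/√0.4405 = 1.507; Δt_4 = 1.507 × 33.4 = 50.32 years.
Total: 1.710 + 4.720 + 8.690 + 50.32 years.

Δt = 65.4 years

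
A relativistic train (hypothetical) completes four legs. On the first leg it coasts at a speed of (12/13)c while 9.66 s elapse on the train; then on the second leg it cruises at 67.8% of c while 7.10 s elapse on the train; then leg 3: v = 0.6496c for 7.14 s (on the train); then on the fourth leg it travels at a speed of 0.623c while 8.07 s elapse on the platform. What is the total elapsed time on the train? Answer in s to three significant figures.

τ = 30.2 s

Leg 1: 9.66 s is already measured on the train.
Leg 2: 7.10 s is already measured on the train.
Leg 3: 7.14 s is already measured on the train.
Leg 4: γ = 1/√(1 − 0.623²) = 1/√0.6119 = 1.278; τ_4 = 8.07/1.278 = 6.313 s.
Total: 9.660 + 7.100 + 7.140 + 6.313 s.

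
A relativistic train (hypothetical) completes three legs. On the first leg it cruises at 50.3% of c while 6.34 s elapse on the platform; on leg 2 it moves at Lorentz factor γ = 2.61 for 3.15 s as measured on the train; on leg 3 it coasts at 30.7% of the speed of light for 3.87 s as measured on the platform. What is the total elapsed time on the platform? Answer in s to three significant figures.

Leg 1: 6.34 s is already measured on the platform.
Leg 2: γ = 2.61; Δt_2 = 2.610 × 3.15 = 8.221 s.
Leg 3: 3.87 s is already measured on the platform.
Total: 6.340 + 8.221 + 3.870 s.

Δt = 18.4 s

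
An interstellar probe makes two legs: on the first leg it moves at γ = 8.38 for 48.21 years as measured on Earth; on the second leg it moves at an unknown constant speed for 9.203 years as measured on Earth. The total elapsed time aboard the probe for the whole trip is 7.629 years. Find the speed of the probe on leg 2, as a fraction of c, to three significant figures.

β = 0.979

Leg 1: γ = 8.38; τ_1 = 48.21/8.380 = 5.753 years.
Leg 2: speed unknown; τ_2 = 9.203/γ_2.
Total proper time: 5.753 + τ_2 = 7.629, so τ_2 = 7.629 − 5.753 = 1.876 years.
γ_2 = 9.203/1.876 = 4.906; β = √(1 − 1/γ²) = √0.9584.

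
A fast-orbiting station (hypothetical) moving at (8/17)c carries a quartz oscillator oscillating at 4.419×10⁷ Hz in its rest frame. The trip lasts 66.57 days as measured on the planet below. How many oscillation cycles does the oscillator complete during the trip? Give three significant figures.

γ = 1/√(1 − (8/17)²) = 17/15 ≈ 1.133
The oscillator's own cycle count is N = f × τ where τ is the proper time aboard the station. τ = Δt/γ = 66.57/1.133 = 58.74 days = 5.075×10⁶ s.
N = 4.419×10⁷ × 5.075×10⁶ = 2.243×10¹⁴.

N = 2.24×10¹⁴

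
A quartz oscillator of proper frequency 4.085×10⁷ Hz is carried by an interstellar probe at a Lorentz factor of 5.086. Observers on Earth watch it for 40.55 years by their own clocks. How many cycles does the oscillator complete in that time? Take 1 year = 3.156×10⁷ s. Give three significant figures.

γ = 5.086
During 40.55 years of lab time, the oscillator's proper time advances by τ = Δt/γ = 40.55/5.086 = 7.973 years = 2.516×10⁸ s.
N = f × τ = 4.085×10⁷ × 2.516×10⁸ = 1.028×10¹⁶.

N = 1.03×10¹⁶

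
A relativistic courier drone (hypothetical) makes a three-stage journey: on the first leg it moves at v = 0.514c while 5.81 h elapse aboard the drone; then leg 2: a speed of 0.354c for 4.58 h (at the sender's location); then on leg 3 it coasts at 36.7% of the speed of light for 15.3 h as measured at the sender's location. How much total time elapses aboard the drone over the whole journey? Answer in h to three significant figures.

Leg 1: 5.81 h is already measured aboard the drone.
Leg 2: γ = 1/√(1 − 0.354²) = 1/√0.8747 = 1.069; τ_2 = 4.58/1.069 = 4.283 h.
Leg 3: β = 0.367; γ = 1/√(1 − 0.367²) = 1/√0.8653 = 1.075; τ_3 = 15.3/1.075 = 14.23 h.
Total: 5.810 + 4.283 + 14.23 h.

τ = 24.3 h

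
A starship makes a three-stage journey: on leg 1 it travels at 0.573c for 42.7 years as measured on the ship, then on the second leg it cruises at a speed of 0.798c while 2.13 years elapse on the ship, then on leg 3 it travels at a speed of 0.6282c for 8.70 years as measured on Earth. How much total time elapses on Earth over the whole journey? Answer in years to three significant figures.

Δt = 64.3 years

Leg 1: γ = 1/√(1 − 0.573²) = 1/√0.6717 = 1.220; Δt_1 = 1.220 × 42.7 = 52.10 years.
Leg 2: γ = 1/√(1 − 0.798²) = 1/√0.3632 = 1.659; Δt_2 = 1.659 × 2.13 = 3.534 years.
Leg 3: 8.70 years is already measured on Earth.
Total: 52.10 + 3.534 + 8.700 years.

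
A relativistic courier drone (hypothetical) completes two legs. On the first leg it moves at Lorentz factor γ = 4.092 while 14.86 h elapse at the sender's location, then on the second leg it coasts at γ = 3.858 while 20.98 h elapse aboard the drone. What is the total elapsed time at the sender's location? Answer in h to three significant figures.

Leg 1: 14.86 h is already measured at the sender's location.
Leg 2: γ = 3.858; Δt_2 = 3.858 × 20.98 = 80.94 h.
Total: 14.86 + 80.94 h.

Δt = 95.8 h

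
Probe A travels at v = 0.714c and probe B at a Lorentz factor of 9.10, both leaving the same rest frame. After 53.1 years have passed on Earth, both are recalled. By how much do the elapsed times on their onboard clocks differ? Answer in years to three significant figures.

|τ_A − τ_B| = 31.3 years

A: γ = 1/√(1 − 0.714²) = 1/√0.4902 = 1.428; τ_A = 53.1/1.428 = 37.18 years.
B: γ = 9.10; τ_B = 53.1/9.100 = 5.835 years.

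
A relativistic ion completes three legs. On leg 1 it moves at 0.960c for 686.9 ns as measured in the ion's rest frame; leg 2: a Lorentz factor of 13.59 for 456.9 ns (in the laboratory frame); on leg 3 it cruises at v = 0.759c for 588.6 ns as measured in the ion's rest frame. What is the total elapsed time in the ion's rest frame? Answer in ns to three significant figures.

τ = 1310 ns

Leg 1: 686.9 ns is already measured in the ion's rest frame.
Leg 2: γ = 13.59; τ_2 = 456.9/13.59 = 33.62 ns.
Leg 3: 588.6 ns is already measured in the ion's rest frame.
Total: 686.9 + 33.62 + 588.6 ns.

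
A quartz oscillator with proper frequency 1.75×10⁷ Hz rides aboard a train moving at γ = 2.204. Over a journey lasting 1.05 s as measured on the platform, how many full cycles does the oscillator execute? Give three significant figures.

γ = 2.204
The oscillator's own cycle count is N = f × τ where τ is the proper time on the train. τ = Δt/γ = 1.05/2.204 = 0.4764 s = 4.764×10⁻¹ s.
N = 1.75×10⁷ × 4.764×10⁻¹ = 8.337×10⁶.

N = 8.34×10⁶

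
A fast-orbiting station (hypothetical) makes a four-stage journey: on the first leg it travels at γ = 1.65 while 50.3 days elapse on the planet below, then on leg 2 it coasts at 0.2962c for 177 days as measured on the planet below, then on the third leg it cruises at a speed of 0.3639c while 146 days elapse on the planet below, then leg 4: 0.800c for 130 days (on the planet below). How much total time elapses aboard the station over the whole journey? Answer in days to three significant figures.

Leg 1: γ = 1.65; τ_1 = 50.3/1.650 = 30.48 days.
Leg 2: γ = 1/√(1 − 0.2962²) = 1/√0.9123 = 1.047; τ_2 = 177/1.047 = 169.1 days.
Leg 3: γ = 1/√(1 − 0.3639²) = 1/√0.8676 = 1.074; τ_3 = 146/1.074 = 136.0 days.
Leg 4: γ = 1/√(1 − 0.800²) = 5/3 ≈ 1.667; τ_4 = 130/1.667 = 78.00 days.
Total: 30.48 + 169.1 + 136.0 + 78.00 days.

τ = 414 days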